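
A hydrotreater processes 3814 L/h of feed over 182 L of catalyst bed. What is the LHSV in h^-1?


LHSV = volumetric feed rate / catalyst volume
= 3814 L/h / 182 L
= 20.96 h^-1

20.96 h^-1


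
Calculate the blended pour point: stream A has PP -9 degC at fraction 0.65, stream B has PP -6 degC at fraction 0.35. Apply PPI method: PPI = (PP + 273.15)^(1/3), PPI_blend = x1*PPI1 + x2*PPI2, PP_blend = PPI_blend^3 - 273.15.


PPI_1 = (-9 + 273.15)^(1/3) = 6.416283
PPI_2 = (-6 + 273.15)^(1/3) = 6.440482
PPI_blend = 0.65 * 6.416283 + 0.35 * 6.440482 = 6.424753
PP_blend = 6.424753^3 - 273.15 = 265.1974 - 273.15 = -7.95

-7.95 degC


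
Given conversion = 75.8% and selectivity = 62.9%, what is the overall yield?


Overall yield = conversion (%) * selectivity (%) / 100
Conversion = 75.8%, Selectivity = 62.9%
Y = 75.8 * 62.9 / 100
= 47.6782 %

47.6782 %


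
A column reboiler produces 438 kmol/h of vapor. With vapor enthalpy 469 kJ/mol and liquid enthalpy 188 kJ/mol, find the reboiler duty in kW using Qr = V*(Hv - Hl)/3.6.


Qr = 438 * (469 - 188) / 3.6 = 438 * 281 / 3.6 = 34190

34190 kW


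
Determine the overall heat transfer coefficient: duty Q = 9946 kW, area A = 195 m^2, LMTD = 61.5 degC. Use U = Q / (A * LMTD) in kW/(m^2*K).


From Q = U*A*LMTD, U = Q / (A * LMTD)
U = 9946 / (195 * 61.5) = 9946 / 11992.5 = 0.8294

0.8294 kW/(m^2*K)


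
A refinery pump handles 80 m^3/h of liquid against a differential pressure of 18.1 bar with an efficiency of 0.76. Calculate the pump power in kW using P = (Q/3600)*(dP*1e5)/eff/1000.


Q = 80 / 3600 = 0.0222222 m^3/s
P = 0.0222222 * (18.1 * 1e5) / 0.76 / 1000 = 52.92

52.92 kW


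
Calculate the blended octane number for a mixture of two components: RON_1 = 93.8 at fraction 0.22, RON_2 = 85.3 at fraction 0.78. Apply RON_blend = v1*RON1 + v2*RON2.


Linear blending: RON_blend = sum(vi * RONi)
Contribution 1: 0.22 * 93.8 = 20.636
Contribution 2: 0.78 * 85.3 = 66.534
RON_blend = 20.636 + 66.534 = 87.17

87.17


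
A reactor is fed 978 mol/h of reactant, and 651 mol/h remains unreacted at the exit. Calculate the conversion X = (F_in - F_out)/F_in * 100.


X = (F_in - F_out) / F_in * 100
Moles reacted = 978 - 651 = 327
X = 327 / 978 * 100
= 0.3344 * 100
= 33.44 %

33.44 %


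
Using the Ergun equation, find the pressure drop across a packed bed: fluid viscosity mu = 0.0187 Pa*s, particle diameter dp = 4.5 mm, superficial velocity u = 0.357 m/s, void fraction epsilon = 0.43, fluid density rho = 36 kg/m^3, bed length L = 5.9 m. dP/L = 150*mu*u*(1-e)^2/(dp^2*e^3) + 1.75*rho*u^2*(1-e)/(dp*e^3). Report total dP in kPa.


dp = 4.5 mm = 0.0045 m
Viscous term = 150*0.0187*0.357*(1-0.43)^2 / (0.0045^2*0.43^3) = 202079
Inertial term = 1.75*36*0.357^2*(1-0.43) / (0.0045*0.43^3) = 12791.9
dP/L = 202079 + 12791.9 = 214871 Pa/m
dP = 214871 * 5.9 / 1000 = 1268 kPa

1268 kPa


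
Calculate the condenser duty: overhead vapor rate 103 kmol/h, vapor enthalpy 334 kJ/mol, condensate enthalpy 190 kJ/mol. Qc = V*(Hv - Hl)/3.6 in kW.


Qc = 103 * (334 - 190) / 3.6 = 103 * 144 / 3.6 = 4120

4120 kW


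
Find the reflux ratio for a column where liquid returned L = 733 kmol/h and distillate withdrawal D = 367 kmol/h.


Reflux ratio definition: R = L / D (liquid returned / distillate withdrawn)
L = 733 kmol/h, D = 367 kmol/h
R = 733 / 367 = 1.997

1.997


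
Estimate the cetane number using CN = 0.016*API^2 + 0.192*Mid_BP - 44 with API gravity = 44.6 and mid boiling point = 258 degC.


CN = 0.016 * 44.6^2 + 0.192 * 258 - 44
CN = 31.82656 + 49.536 - 44 = 37.36256

37.36256


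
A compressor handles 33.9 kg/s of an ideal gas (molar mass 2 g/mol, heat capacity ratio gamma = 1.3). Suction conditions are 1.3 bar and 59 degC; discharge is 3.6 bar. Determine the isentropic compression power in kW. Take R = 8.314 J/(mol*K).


Isentropic work: W = m*(gamma/(gamma-1))*(R*T1/MW)*((P2/P1)^((gamma-1)/gamma) - 1)
T1 = 59 + 273.15 = 332.15 K
Pressure ratio = 3.6 / 1.3 = 2.76923
Exponent = (1.3 - 1)/1.3 = 0.230769
(P2/P1)^exp - 1 = 2.76923^0.230769 - 1 = 0.264977
W = 33.9 * 1.3 / 0.3 * 8.314 * 332.15 / 2 * 0.264977 = 53750

53750 kW


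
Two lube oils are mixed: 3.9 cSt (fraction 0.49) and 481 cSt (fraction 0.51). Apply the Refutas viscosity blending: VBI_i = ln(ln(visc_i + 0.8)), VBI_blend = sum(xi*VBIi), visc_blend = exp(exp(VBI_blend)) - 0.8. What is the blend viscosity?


Refutas method: VBN_i = 14.534*ln(ln(visc_i + 0.8)) + 10.975, blended linearly by mass fraction; since VBN is linear in VBI_i = ln(ln(visc_i + 0.8)) and the fractions sum to 1, blend VBI directly: visc = exp(exp(VBI_blend)) - 0.8
VBI_1 = ln(ln(3.9 + 0.8)) = 0.436681
VBI_2 = ln(ln(481 + 0.8)) = 1.82092
VBI_blend = 0.49 * 0.436681 + 0.51 * 1.82092 = 1.14264
visc_blend = exp(exp(1.14264)) - 0.8 = 22.19

22.19 cSt


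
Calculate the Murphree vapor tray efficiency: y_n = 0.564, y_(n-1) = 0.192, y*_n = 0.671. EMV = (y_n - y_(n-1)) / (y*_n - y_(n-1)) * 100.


Murphree vapor efficiency: EMV = (y_n - y_(n-1)) / (y*_n - y_(n-1)) * 100
EMV = (0.564 - 0.192) / (0.671 - 0.192) * 100 = 0.372 / 0.479 * 100 = 77.66

77.66 %


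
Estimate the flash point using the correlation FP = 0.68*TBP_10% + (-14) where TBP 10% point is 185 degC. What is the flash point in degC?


FP = 0.68 * 185 + (-14) = 111.8

111.8 degC


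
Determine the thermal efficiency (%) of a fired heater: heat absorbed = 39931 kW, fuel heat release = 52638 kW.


Furnace efficiency = Q_absorbed / Q_fuel * 100
= 39931 / 52638 * 100 = 75.86

75.86 %


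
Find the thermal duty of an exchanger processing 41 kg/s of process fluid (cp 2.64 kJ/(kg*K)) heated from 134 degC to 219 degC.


Q = m_dot * cp * delta_T
delta_T = 219 - 134 = 85 K
Q = 41 * 2.64 * 85
= 108.24 * 85
= 9200.4 kW

9200.4 kW


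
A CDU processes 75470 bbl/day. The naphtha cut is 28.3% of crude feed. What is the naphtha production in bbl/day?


Crude throughput = 75470 bbl/day
Fraction yield = 28.3%
yield = throughput * fraction / 100
yield = 75470 * 28.3 / 100 = 21358.01

21358.01 bbl/day


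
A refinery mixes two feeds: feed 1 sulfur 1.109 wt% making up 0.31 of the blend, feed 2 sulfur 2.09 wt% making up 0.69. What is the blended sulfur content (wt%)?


Linear sulfur blending: S_blend = x1*S1 + x2*S2
Contribution 1: 0.31 * 1.109 = 0.34379 wt%
Contribution 2: 0.69 * 2.09 = 1.4421 wt%
S_blend = 0.34379 + 1.4421 = 1.78589

1.78589 wt%


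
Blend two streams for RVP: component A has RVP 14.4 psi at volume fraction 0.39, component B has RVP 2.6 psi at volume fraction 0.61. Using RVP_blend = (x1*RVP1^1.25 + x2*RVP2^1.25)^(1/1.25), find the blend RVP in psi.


Chevron index: RVP_blend = (sum xi*RVPi^1.25)^(1/1.25)
RVP^1.25 terms: 0.39 * 14.4^1.25 + 0.61 * 2.6^1.25 = 12.954
RVP_blend = 12.954^(1/1.25) = 7.761

7.761 psi


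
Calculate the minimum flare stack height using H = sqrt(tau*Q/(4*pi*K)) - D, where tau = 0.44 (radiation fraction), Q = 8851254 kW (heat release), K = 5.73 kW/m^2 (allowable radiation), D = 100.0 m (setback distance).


tau*Q/(4*pi*K) = 0.44 * 8851254 / (4 * pi * 5.73) = 54087
sqrt(54087) = 232.566
H = 232.566 - 100.0 = 132.6

132.6 m


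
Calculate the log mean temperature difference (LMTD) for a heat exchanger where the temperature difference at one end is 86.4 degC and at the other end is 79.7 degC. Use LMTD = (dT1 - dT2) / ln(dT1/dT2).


LMTD = (dT1 - dT2) / ln(dT1/dT2)
= (86.4 - 79.7) / ln(86.4 / 79.7) = 6.7 / 0.0807181 = 83.00

83.00 degC


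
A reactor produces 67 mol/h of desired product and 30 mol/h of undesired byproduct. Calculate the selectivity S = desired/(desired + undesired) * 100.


Selectivity = desired / (desired + undesired) * 100
Total products = 67 + 30 = 97 mol/h
S = 67 / 97 * 100
= 0.6907 * 100
= 69.07 %

69.07 %


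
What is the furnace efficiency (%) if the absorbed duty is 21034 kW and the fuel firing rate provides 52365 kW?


Furnace efficiency = Q_absorbed / Q_fuel * 100
= 21034 / 52365 * 100 = 40.17

40.17 %


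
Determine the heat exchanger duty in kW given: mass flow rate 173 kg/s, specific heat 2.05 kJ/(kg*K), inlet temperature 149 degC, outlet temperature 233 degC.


Q = m_dot * cp * delta_T
delta_T = 233 - 149 = 84 K
Q = 173 * 2.05 * 84
= 354.65 * 84
= 29790.6 kW

29790.6 kW


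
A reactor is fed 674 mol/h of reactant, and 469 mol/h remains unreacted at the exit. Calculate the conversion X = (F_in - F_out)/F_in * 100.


X = (F_in - F_out) / F_in * 100
Moles reacted = 674 - 469 = 205
X = 205 / 674 * 100
= 0.3042 * 100
= 30.42 %

30.42 %


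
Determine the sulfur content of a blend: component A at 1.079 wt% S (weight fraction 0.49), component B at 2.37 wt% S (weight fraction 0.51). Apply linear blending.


Linear sulfur blending: S_blend = x1*S1 + x2*S2
Contribution 1: 0.49 * 1.079 = 0.52871 wt%
Contribution 2: 0.51 * 2.37 = 1.2087 wt%
S_blend = 0.52871 + 1.2087 = 1.73741

1.73741 wt%


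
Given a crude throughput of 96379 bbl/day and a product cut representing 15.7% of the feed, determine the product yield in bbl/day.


Crude throughput = 96379 bbl/day
Fraction yield = 15.7%
yield = throughput * fraction / 100
yield = 96379 * 15.7 / 100 = 15131.503

15131.503 bbl/day


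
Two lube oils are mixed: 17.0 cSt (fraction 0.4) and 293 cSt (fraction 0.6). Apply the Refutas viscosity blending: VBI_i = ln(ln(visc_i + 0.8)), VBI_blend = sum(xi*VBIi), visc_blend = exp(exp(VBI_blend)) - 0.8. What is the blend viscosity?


Refutas method: VBN_i = 14.534*ln(ln(visc_i + 0.8)) + 10.975, blended linearly by mass fraction; since VBN is linear in VBI_i = ln(ln(visc_i + 0.8)) and the fractions sum to 1, blend VBI directly: visc = exp(exp(VBI_blend)) - 0.8
VBI_1 = ln(ln(17.0 + 0.8)) = 1.05751
VBI_2 = ln(ln(293 + 0.8)) = 1.73746
VBI_blend = 0.4 * 1.05751 + 0.6 * 1.73746 = 1.46548
visc_blend = exp(exp(1.46548)) - 0.8 = 75.12

75.12 cSt


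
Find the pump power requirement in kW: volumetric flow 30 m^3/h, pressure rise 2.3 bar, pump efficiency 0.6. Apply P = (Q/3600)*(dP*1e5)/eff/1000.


Q = 30 / 3600 = 0.00833333 m^3/s
P = 0.00833333 * (2.3 * 1e5) / 0.6 / 1000 = 3.194

3.194 kW


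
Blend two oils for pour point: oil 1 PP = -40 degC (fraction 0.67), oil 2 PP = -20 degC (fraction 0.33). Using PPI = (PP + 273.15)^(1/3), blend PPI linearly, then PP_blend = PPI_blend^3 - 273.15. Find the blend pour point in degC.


PPI_1 = (-40 + 273.15)^(1/3) = 6.15477
PPI_2 = (-20 + 273.15)^(1/3) = 6.325953
PPI_blend = 0.67 * 6.15477 + 0.33 * 6.325953 = 6.21126
PP_blend = 6.21126^3 - 273.15 = 239.6289 - 273.15 = -33.52

-33.52 degC


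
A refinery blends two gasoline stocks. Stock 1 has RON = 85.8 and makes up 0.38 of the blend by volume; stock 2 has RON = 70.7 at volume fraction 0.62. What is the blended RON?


Linear blending: RON_blend = sum(vi * RONi)
Contribution 1: 0.38 * 85.8 = 32.604
Contribution 2: 0.62 * 70.7 = 43.834
RON_blend = 32.604 + 43.834 = 76.438

76.438


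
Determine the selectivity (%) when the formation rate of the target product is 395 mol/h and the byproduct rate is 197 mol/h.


Selectivity = desired / (desired + undesired) * 100
Total products = 395 + 197 = 592 mol/h
S = 395 / 592 * 100
= 0.6672 * 100
= 66.72 %

66.72 %


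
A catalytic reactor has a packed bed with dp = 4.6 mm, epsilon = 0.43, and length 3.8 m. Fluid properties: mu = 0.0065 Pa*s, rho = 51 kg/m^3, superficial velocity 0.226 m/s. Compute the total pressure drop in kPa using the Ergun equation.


dp = 4.6 mm = 0.0046 m
Viscous term = 150*0.0065*0.226*(1-0.43)^2 / (0.0046^2*0.43^3) = 42554.1
Inertial term = 1.75*51*0.226^2*(1-0.43) / (0.0046*0.43^3) = 7104.55
dP/L = 42554.1 + 7104.55 = 49658.7 Pa/m
dP = 49658.7 * 3.8 / 1000 = 188.7 kPa

188.7 kPa


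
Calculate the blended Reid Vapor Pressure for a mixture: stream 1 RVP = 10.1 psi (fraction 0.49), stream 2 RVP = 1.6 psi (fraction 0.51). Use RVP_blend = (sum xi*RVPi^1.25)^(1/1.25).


Chevron index: RVP_blend = (sum xi*RVPi^1.25)^(1/1.25)
RVP^1.25 terms: 0.49 * 10.1^1.25 + 0.51 * 1.6^1.25 = 9.74037
RVP_blend = 9.74037^(1/1.25) = 6.178

6.178 psi


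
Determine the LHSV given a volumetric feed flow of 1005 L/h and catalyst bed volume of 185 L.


LHSV = volumetric feed rate / catalyst volume
= 1005 L/h / 185 L
= 5.432 h^-1

5.432 h^-1


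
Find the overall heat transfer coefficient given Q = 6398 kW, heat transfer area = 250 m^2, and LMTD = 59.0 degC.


From Q = U*A*LMTD, U = Q / (A * LMTD)
U = 6398 / (250 * 59.0) = 6398 / 14750 = 0.4338

0.4338 kW/(m^2*K)


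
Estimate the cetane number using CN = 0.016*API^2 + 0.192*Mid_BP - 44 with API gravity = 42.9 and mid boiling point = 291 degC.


CN = 0.016 * 42.9^2 + 0.192 * 291 - 44
CN = 29.44656 + 55.872 - 44 = 41.31856

41.31856


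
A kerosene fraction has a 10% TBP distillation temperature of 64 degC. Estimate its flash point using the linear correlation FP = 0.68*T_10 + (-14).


FP = 0.68 * 64 + (-14) = 29.52

29.52 degC


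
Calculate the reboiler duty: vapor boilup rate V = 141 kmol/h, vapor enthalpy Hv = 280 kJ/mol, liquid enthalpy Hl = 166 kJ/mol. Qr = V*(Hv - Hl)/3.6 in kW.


Qr = 141 * (280 - 166) / 3.6 = 141 * 114 / 3.6 = 4465

4465 kW


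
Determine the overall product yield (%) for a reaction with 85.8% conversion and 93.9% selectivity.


Overall yield = conversion (%) * selectivity (%) / 100
Conversion = 85.8%, Selectivity = 93.9%
Y = 85.8 * 93.9 / 100
= 80.5662 %

80.5662 %


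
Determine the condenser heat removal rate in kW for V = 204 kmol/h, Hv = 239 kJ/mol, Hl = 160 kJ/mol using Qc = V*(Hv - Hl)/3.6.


Qc = 204 * (239 - 160) / 3.6 = 204 * 79 / 3.6 = 4477

4477 kW


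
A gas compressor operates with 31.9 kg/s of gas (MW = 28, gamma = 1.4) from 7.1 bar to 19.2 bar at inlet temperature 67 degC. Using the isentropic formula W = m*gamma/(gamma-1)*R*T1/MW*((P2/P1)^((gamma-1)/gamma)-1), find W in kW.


Isentropic work: W = m*(gamma/(gamma-1))*(R*T1/MW)*((P2/P1)^((gamma-1)/gamma) - 1)
T1 = 67 + 273.15 = 340.15 K
Pressure ratio = 19.2 / 7.1 = 2.70423
Exponent = (1.4 - 1)/1.4 = 0.285714
(P2/P1)^exp - 1 = 2.70423^0.285714 - 1 = 0.328743
W = 31.9 * 1.4 / 0.4 * 8.314 * 340.15 / 28 * 0.328743 = 3707

3707 kW


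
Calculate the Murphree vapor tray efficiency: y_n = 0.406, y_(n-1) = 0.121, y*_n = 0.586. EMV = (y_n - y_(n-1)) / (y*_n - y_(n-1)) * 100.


Murphree vapor efficiency: EMV = (y_n - y_(n-1)) / (y*_n - y_(n-1)) * 100
EMV = (0.406 - 0.121) / (0.586 - 0.121) * 100 = 0.285 / 0.465 * 100 = 61.29

61.29 %


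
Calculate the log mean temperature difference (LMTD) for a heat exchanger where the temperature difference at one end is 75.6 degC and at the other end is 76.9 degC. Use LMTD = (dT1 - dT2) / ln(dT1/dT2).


LMTD = (dT1 - dT2) / ln(dT1/dT2)
= (75.6 - 76.9) / ln(75.6 / 76.9) = -1.3 / -0.0170496 = 76.25

76.25 degC


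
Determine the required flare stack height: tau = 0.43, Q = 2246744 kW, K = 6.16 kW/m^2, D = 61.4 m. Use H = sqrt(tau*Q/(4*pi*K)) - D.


tau*Q/(4*pi*K) = 0.43 * 2246744 / (4 * pi * 6.16) = 12480.5
sqrt(12480.5) = 111.716
H = 111.716 - 61.4 = 50.32

50.32 m


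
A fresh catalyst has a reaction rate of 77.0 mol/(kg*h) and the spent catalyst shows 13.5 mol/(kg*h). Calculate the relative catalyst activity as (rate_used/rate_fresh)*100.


Activity (%) = (rate_used / rate_fresh) * 100
rate_used = 13.5, rate_fresh = 77.0
= (13.5 / 77.0) * 100
= 0.1753 * 100 = 17.53

17.53 %


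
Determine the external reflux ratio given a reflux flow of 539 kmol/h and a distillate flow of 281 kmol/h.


Reflux ratio definition: R = L / D (liquid returned / distillate withdrawn)
L = 539 kmol/h, D = 281 kmol/h
R = 539 / 281 = 1.918

1.918


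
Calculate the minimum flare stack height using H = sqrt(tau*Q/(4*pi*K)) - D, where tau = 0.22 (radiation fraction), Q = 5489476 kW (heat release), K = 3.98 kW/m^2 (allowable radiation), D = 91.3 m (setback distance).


tau*Q/(4*pi*K) = 0.22 * 5489476 / (4 * pi * 3.98) = 24146.9
sqrt(24146.9) = 155.393
H = 155.393 - 91.3 = 64.09

64.09 m


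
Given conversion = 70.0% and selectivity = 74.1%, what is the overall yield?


Overall yield = conversion (%) * selectivity (%) / 100
Conversion = 70.0%, Selectivity = 74.1%
Y = 70.0 * 74.1 / 100
= 51.87 %

51.87 %


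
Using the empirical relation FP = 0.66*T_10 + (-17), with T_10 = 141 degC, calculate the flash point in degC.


FP = 0.66 * 141 + (-17) = 76.06

76.06 degC


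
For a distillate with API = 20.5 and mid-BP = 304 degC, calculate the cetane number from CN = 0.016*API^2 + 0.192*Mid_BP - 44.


CN = 0.016 * 20.5^2 + 0.192 * 304 - 44
CN = 6.724 + 58.368 - 44 = 21.092

21.092


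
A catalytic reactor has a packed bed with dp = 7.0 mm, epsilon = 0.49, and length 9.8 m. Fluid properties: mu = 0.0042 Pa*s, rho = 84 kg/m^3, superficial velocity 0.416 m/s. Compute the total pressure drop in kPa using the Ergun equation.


dp = 7.0 mm = 0.007 m
Viscous term = 150*0.0042*0.416*(1-0.49)^2 / (0.007^2*0.49^3) = 11824.7
Inertial term = 1.75*84*0.416^2*(1-0.49) / (0.007*0.49^3) = 15753.9
dP/L = 11824.7 + 15753.9 = 27578.6 Pa/m
dP = 27578.6 * 9.8 / 1000 = 270.3 kPa

270.3 kPa


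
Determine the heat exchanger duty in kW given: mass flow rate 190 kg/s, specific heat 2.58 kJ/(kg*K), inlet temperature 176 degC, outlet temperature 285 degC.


Q = m_dot * cp * delta_T
delta_T = 285 - 176 = 109 K
Q = 190 * 2.58 * 109
= 490.2 * 109
= 53431.8 kW

53431.8 kW


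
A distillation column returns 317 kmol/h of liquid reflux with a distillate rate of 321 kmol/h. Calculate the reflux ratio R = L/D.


Reflux ratio definition: R = L / D (liquid returned / distillate withdrawn)
L = 317 kmol/h, D = 321 kmol/h
R = 317 / 321 = 0.9875

0.9875


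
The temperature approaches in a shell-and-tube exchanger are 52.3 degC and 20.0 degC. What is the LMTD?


LMTD = (dT1 - dT2) / ln(dT1/dT2)
= (52.3 - 20.0) / ln(52.3 / 20.0) = 32.3 / 0.961264 = 33.60

33.60 degC


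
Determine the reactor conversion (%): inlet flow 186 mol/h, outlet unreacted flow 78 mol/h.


X = (F_in - F_out) / F_in * 100
Moles reacted = 186 - 78 = 108
X = 108 / 186 * 100
= 0.5806 * 100
= 58.06 %

58.06 %


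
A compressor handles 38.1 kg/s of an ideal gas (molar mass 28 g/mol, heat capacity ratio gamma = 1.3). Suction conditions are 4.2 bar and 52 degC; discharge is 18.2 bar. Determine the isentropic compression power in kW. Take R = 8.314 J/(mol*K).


Isentropic work: W = m*(gamma/(gamma-1))*(R*T1/MW)*((P2/P1)^((gamma-1)/gamma) - 1)
T1 = 52 + 273.15 = 325.15 K
Pressure ratio = 18.2 / 4.2 = 4.33333
Exponent = (1.3 - 1)/1.3 = 0.230769
(P2/P1)^exp - 1 = 4.33333^0.230769 - 1 = 0.40268
W = 38.1 * 1.3 / 0.3 * 8.314 * 325.15 / 28 * 0.40268 = 6419

6419 kW


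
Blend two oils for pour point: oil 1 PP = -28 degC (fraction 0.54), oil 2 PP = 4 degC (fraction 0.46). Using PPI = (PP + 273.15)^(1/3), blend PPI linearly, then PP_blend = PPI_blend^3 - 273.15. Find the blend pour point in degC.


PPI_1 = (-28 + 273.15)^(1/3) = 6.258601
PPI_2 = (4 + 273.15)^(1/3) = 6.51986
PPI_blend = 0.54 * 6.258601 + 0.46 * 6.51986 = 6.37878
PP_blend = 6.37878^3 - 273.15 = 259.5451 - 273.15 = -13.6

-13.6 degC


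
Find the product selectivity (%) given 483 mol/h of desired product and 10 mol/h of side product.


Selectivity = desired / (desired + undesired) * 100
Total products = 483 + 10 = 493 mol/h
S = 483 / 493 * 100
= 0.9797 * 100
= 97.97 %

97.97 %


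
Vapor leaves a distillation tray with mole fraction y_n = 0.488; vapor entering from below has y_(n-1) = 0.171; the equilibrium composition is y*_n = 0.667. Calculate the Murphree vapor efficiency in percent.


Murphree vapor efficiency: EMV = (y_n - y_(n-1)) / (y*_n - y_(n-1)) * 100
EMV = (0.488 - 0.171) / (0.667 - 0.171) * 100 = 0.317 / 0.496 * 100 = 63.91

63.91 %


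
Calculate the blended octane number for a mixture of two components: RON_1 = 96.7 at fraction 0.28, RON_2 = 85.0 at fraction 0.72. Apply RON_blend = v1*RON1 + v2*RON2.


Linear blending: RON_blend = sum(vi * RONi)
Contribution 1: 0.28 * 96.7 = 27.076
Contribution 2: 0.72 * 85.0 = 61.2
RON_blend = 27.076 + 61.2 = 88.276

88.276


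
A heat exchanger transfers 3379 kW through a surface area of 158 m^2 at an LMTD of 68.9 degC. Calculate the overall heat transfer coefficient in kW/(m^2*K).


From Q = U*A*LMTD, U = Q / (A * LMTD)
U = 3379 / (158 * 68.9) = 3379 / 10886.2 = 0.3104

0.3104 kW/(m^2*K)


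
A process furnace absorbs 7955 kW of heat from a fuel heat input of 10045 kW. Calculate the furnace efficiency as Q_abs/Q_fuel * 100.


Furnace efficiency = Q_absorbed / Q_fuel * 100
= 7955 / 10045 * 100 = 79.19

79.19 %


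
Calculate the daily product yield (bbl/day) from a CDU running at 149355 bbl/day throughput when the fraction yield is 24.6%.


Crude throughput = 149355 bbl/day
Fraction yield = 24.6%
yield = throughput * fraction / 100
yield = 149355 * 24.6 / 100 = 36741.33

36741.33 bbl/day


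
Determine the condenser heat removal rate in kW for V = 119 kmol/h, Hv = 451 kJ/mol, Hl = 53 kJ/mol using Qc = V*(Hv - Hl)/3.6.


Qc = 119 * (451 - 53) / 3.6 = 119 * 398 / 3.6 = 13160

13160 kW


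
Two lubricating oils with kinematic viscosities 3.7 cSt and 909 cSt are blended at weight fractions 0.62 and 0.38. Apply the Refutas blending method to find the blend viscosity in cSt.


Refutas method: VBN_i = 14.534*ln(ln(visc_i + 0.8)) + 10.975, blended linearly by mass fraction; since VBN is linear in VBI_i = ln(ln(visc_i + 0.8)) and the fractions sum to 1, blend VBI directly: visc = exp(exp(VBI_blend)) - 0.8
VBI_1 = ln(ln(3.7 + 0.8)) = 0.40818
VBI_2 = ln(ln(909 + 0.8)) = 1.91887
VBI_blend = 0.62 * 0.40818 + 0.38 * 1.91887 = 0.982242
visc_blend = exp(exp(0.982242)) - 0.8 = 13.65

13.65 cSt


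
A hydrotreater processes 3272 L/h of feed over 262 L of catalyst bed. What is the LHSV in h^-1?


LHSV = volumetric feed rate / catalyst volume
= 3272 L/h / 262 L
= 12.49 h^-1

12.49 h^-1


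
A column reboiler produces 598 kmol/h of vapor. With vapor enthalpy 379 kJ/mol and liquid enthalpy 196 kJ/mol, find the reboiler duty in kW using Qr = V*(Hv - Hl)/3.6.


Qr = 598 * (379 - 196) / 3.6 = 598 * 183 / 3.6 = 30400

30400 kW


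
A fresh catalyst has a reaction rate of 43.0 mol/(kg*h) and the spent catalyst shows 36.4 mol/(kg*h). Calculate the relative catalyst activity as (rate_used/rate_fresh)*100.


Activity (%) = (rate_used / rate_fresh) * 100
rate_used = 36.4, rate_fresh = 43.0
= (36.4 / 43.0) * 100
= 0.8465 * 100 = 84.65

84.65 %


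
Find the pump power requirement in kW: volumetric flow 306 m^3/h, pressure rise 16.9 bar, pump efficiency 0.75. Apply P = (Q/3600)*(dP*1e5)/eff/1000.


Q = 306 / 3600 = 0.085 m^3/s
P = 0.085 * (16.9 * 1e5) / 0.75 / 1000 = 191.5

191.5 kW


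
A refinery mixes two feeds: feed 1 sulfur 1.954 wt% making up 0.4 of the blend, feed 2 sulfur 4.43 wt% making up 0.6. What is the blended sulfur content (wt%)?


Linear sulfur blending: S_blend = x1*S1 + x2*S2
Contribution 1: 0.4 * 1.954 = 0.7816 wt%
Contribution 2: 0.6 * 4.43 = 2.658 wt%
S_blend = 0.7816 + 2.658 = 3.4396

3.4396 wt%


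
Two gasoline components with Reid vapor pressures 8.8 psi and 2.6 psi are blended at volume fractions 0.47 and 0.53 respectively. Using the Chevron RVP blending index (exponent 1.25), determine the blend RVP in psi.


Chevron index: RVP_blend = (sum xi*RVPi^1.25)^(1/1.25)
RVP^1.25 terms: 0.47 * 8.8^1.25 + 0.53 * 2.6^1.25 = 8.87344
RVP_blend = 8.87344^(1/1.25) = 5.734

5.734 psi


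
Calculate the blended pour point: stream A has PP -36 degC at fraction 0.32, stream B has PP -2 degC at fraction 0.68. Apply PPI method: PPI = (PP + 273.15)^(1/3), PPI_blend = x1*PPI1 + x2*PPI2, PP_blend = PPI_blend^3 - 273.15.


PPI_1 = (-36 + 273.15)^(1/3) = 6.189768
PPI_2 = (-2 + 273.15)^(1/3) = 6.472467
PPI_blend = 0.32 * 6.189768 + 0.68 * 6.472467 = 6.382003
PP_blend = 6.382003^3 - 273.15 = 259.9387 - 273.15 = -13.21

-13.21 degC


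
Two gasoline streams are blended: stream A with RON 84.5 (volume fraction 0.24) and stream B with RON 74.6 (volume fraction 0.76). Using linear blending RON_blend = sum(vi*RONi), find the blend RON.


Linear blending: RON_blend = sum(vi * RONi)
Contribution 1: 0.24 * 84.5 = 20.28
Contribution 2: 0.76 * 74.6 = 56.696
RON_blend = 20.28 + 56.696 = 76.976

76.976


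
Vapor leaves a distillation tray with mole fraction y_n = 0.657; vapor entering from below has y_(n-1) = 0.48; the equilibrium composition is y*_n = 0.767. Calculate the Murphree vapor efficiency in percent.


Murphree vapor efficiency: EMV = (y_n - y_(n-1)) / (y*_n - y_(n-1)) * 100
EMV = (0.657 - 0.48) / (0.767 - 0.48) * 100 = 0.177 / 0.287 * 100 = 61.67

61.67 %


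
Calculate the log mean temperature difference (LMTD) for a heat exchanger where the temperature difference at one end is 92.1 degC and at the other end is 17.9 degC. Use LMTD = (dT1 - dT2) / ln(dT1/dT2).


LMTD = (dT1 - dT2) / ln(dT1/dT2)
= (92.1 - 17.9) / ln(92.1 / 17.9) = 74.2 / 1.63807 = 45.30

45.30 degC


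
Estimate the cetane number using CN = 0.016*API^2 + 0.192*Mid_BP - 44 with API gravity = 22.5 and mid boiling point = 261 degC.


CN = 0.016 * 22.5^2 + 0.192 * 261 - 44
CN = 8.1 + 50.112 - 44 = 14.212

14.212


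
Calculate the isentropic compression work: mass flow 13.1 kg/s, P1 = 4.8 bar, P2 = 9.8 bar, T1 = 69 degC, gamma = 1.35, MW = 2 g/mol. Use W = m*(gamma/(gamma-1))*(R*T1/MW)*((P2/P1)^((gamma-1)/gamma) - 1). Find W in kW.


Isentropic work: W = m*(gamma/(gamma-1))*(R*T1/MW)*((P2/P1)^((gamma-1)/gamma) - 1)
T1 = 69 + 273.15 = 342.15 K
Pressure ratio = 9.8 / 4.8 = 2.04167
Exponent = (1.35 - 1)/1.35 = 0.259259
(P2/P1)^exp - 1 = 2.04167^0.259259 - 1 = 0.20328
W = 13.1 * 1.35 / 0.35 * 8.314 * 342.15 / 2 * 0.20328 = 14610

14610 kW


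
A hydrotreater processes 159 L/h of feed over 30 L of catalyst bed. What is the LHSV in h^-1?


LHSV = volumetric feed rate / catalyst volume
= 159 L/h / 30 L
= 5.300 h^-1

5.300 h^-1


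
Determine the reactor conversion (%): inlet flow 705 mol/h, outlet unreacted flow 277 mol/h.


X = (F_in - F_out) / F_in * 100
Moles reacted = 705 - 277 = 428
X = 428 / 705 * 100
= 0.6071 * 100
= 60.71 %

60.71 %


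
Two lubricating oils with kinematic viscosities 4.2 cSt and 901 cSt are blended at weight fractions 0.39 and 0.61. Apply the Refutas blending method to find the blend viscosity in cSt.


Refutas method: VBN_i = 14.534*ln(ln(visc_i + 0.8)) + 10.975, blended linearly by mass fraction; since VBN is linear in VBI_i = ln(ln(visc_i + 0.8)) and the fractions sum to 1, blend VBI directly: visc = exp(exp(VBI_blend)) - 0.8
VBI_1 = ln(ln(4.2 + 0.8)) = 0.475885
VBI_2 = ln(ln(901 + 0.8)) = 1.91757
VBI_blend = 0.39 * 0.475885 + 0.61 * 1.91757 = 1.35531
visc_blend = exp(exp(1.35531)) - 0.8 = 47.53

47.53 cSt


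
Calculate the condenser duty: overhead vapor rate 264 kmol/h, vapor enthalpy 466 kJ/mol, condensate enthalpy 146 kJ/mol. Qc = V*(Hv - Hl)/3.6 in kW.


Qc = 264 * (466 - 146) / 3.6 = 264 * 320 / 3.6 = 23470

23470 kW


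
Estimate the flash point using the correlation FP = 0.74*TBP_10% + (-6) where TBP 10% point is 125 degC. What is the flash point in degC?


FP = 0.74 * 125 + (-6) = 86.5

86.5 degC


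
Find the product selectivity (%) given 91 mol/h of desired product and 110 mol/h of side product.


Selectivity = desired / (desired + undesired) * 100
Total products = 91 + 110 = 201 mol/h
S = 91 / 201 * 100
= 0.4527 * 100
= 45.27 %

45.27 %


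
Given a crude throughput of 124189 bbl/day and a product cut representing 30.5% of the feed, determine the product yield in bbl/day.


Crude throughput = 124189 bbl/day
Fraction yield = 30.5%
yield = throughput * fraction / 100
yield = 124189 * 30.5 / 100 = 37877.645

37877.645 bbl/day


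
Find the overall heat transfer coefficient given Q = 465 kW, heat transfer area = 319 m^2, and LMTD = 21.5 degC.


From Q = U*A*LMTD, U = Q / (A * LMTD)
U = 465 / (319 * 21.5) = 465 / 6858.5 = 0.06780

0.06780 kW/(m^2*K)


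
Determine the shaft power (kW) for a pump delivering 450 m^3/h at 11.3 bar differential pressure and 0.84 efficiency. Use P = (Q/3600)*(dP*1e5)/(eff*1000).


Q = 450 / 3600 = 0.125 m^3/s
P = 0.125 * (11.3 * 1e5) / 0.84 / 1000 = 168.2

168.2 kW


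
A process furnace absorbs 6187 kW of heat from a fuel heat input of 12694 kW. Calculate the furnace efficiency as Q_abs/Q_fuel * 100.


Furnace efficiency = Q_absorbed / Q_fuel * 100
= 6187 / 12694 * 100 = 48.74

48.74 %


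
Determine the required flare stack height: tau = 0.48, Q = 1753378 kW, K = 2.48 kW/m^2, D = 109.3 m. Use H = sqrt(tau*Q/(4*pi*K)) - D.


tau*Q/(4*pi*K) = 0.48 * 1753378 / (4 * pi * 2.48) = 27005.7
sqrt(27005.7) = 164.334
H = 164.334 - 109.3 = 55.03

55.03 m


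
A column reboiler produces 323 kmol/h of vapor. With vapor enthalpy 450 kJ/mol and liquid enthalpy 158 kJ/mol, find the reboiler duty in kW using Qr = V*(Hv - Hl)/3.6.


Qr = 323 * (450 - 158) / 3.6 = 323 * 292 / 3.6 = 26200

26200 kW


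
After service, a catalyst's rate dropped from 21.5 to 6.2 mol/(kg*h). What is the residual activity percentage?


Activity (%) = (rate_used / rate_fresh) * 100
rate_used = 6.2, rate_fresh = 21.5
= (6.2 / 21.5) * 100
= 0.2884 * 100 = 28.84

28.84 %


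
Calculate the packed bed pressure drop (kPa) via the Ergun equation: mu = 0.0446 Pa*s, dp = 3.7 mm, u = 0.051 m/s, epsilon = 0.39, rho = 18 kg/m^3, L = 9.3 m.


dp = 3.7 mm = 0.0037 m
Viscous term = 150*0.0446*0.051*(1-0.39)^2 / (0.0037^2*0.39^3) = 156336
Inertial term = 1.75*18*0.051^2*(1-0.39) / (0.0037*0.39^3) = 227.712
dP/L = 156336 + 227.712 = 156564 Pa/m
dP = 156564 * 9.3 / 1000 = 1456 kPa

1456 kPa


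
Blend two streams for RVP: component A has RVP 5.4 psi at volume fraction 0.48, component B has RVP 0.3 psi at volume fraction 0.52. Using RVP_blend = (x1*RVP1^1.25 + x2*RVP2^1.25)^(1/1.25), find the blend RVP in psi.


Chevron index: RVP_blend = (sum xi*RVPi^1.25)^(1/1.25)
RVP^1.25 terms: 0.48 * 5.4^1.25 + 0.52 * 0.3^1.25 = 4.06669
RVP_blend = 4.06669^(1/1.25) = 3.072

3.072 psi


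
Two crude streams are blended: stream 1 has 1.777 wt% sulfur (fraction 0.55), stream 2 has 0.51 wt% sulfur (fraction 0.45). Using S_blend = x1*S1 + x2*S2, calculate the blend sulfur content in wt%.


Linear sulfur blending: S_blend = x1*S1 + x2*S2
Contribution 1: 0.55 * 1.777 = 0.97735 wt%
Contribution 2: 0.45 * 0.51 = 0.2295 wt%
S_blend = 0.97735 + 0.2295 = 1.20685

1.20685 wt%


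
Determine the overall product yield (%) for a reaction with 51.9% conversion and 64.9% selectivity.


Overall yield = conversion (%) * selectivity (%) / 100
Conversion = 51.9%, Selectivity = 64.9%
Y = 51.9 * 64.9 / 100
= 33.6831 %

33.6831 %


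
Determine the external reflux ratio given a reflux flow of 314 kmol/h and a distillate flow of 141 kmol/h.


Reflux ratio definition: R = L / D (liquid returned / distillate withdrawn)
L = 314 kmol/h, D = 141 kmol/h
R = 314 / 141 = 2.227

2.227


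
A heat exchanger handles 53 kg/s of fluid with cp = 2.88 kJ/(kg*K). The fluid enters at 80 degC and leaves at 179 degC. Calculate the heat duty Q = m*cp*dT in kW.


Q = m_dot * cp * delta_T
delta_T = 179 - 80 = 99 K
Q = 53 * 2.88 * 99
= 152.64 * 99
= 15111.36 kW

15111.36 kW


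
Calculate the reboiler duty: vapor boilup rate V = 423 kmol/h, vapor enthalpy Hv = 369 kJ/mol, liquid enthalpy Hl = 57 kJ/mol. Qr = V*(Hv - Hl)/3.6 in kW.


Qr = 423 * (369 - 57) / 3.6 = 423 * 312 / 3.6 = 36660

36660 kW


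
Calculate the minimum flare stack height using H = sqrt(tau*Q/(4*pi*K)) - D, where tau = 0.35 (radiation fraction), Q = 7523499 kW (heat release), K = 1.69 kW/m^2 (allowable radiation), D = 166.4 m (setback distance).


tau*Q/(4*pi*K) = 0.35 * 7523499 / (4 * pi * 1.69) = 123991
sqrt(123991) = 352.124
H = 352.124 - 166.4 = 185.7

185.7 m


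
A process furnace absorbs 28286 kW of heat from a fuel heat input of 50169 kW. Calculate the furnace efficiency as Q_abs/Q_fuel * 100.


Furnace efficiency = Q_absorbed / Q_fuel * 100
= 28286 / 50169 * 100 = 56.38

56.38 %


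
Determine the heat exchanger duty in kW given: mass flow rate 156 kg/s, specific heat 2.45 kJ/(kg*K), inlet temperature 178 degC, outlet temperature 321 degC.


Q = m_dot * cp * delta_T
delta_T = 321 - 178 = 143 K
Q = 156 * 2.45 * 143
= 382.2 * 143
= 54654.6 kW

54654.6 kW


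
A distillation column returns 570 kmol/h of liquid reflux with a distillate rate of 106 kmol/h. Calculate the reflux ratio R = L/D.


Reflux ratio definition: R = L / D (liquid returned / distillate withdrawn)
L = 570 kmol/h, D = 106 kmol/h
R = 570 / 106 = 5.377

5.377


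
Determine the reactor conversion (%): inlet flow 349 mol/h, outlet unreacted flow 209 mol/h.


X = (F_in - F_out) / F_in * 100
Moles reacted = 349 - 209 = 140
X = 140 / 349 * 100
= 0.4011 * 100
= 40.11 %

40.11 %


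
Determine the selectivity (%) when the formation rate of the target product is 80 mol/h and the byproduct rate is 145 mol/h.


Selectivity = desired / (desired + undesired) * 100
Total products = 80 + 145 = 225 mol/h
S = 80 / 225 * 100
= 0.3556 * 100
= 35.56 %

35.56 %


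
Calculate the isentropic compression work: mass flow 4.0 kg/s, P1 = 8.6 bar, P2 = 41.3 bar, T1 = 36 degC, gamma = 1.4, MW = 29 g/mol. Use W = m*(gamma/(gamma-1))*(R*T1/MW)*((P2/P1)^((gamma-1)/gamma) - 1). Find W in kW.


Isentropic work: W = m*(gamma/(gamma-1))*(R*T1/MW)*((P2/P1)^((gamma-1)/gamma) - 1)
T1 = 36 + 273.15 = 309.15 K
Pressure ratio = 41.3 / 8.6 = 4.80233
Exponent = (1.4 - 1)/1.4 = 0.285714
(P2/P1)^exp - 1 = 4.80233^0.285714 - 1 = 0.565671
W = 4.0 * 1.4 / 0.4 * 8.314 * 309.15 / 29 * 0.565671 = 701.9

701.9 kW


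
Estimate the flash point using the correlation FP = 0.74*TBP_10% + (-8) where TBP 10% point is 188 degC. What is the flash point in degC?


FP = 0.74 * 188 + (-8) = 131.12

131.12 degC


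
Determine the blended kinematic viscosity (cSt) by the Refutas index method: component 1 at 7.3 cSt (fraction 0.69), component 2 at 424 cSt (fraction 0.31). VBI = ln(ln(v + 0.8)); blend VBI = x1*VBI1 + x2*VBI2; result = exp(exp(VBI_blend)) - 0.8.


Refutas method: VBN_i = 14.534*ln(ln(visc_i + 0.8)) + 10.975, blended linearly by mass fraction; since VBN is linear in VBI_i = ln(ln(visc_i + 0.8)) and the fractions sum to 1, blend VBI directly: visc = exp(exp(VBI_blend)) - 0.8
VBI_1 = ln(ln(7.3 + 0.8)) = 0.738056
VBI_2 = ln(ln(424 + 0.8)) = 1.80033
VBI_blend = 0.69 * 0.738056 + 0.31 * 1.80033 = 1.06736
visc_blend = exp(exp(1.06736)) - 0.8 = 17.51

17.51 cSt


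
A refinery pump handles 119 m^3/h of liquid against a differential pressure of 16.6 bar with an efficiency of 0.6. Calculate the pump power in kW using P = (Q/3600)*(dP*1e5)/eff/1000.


Q = 119 / 3600 = 0.0330556 m^3/s
P = 0.0330556 * (16.6 * 1e5) / 0.6 / 1000 = 91.45

91.45 kW


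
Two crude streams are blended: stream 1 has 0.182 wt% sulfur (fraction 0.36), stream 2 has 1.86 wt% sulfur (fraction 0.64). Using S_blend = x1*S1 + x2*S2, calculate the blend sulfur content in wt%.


Linear sulfur blending: S_blend = x1*S1 + x2*S2
Contribution 1: 0.36 * 0.182 = 0.06552 wt%
Contribution 2: 0.64 * 1.86 = 1.1904 wt%
S_blend = 0.06552 + 1.1904 = 1.25592

1.25592 wt%


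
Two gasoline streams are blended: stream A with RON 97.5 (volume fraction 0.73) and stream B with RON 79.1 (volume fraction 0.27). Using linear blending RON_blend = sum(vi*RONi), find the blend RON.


Linear blending: RON_blend = sum(vi * RONi)
Contribution 1: 0.73 * 97.5 = 71.175
Contribution 2: 0.27 * 79.1 = 21.357
RON_blend = 71.175 + 21.357 = 92.532

92.532


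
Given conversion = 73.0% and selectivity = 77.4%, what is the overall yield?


Overall yield = conversion (%) * selectivity (%) / 100
Conversion = 73.0%, Selectivity = 77.4%
Y = 73.0 * 77.4 / 100
= 56.502 %

56.502 %


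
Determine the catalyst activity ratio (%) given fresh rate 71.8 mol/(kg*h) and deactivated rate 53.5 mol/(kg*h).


Activity (%) = (rate_used / rate_fresh) * 100
rate_used = 53.5, rate_fresh = 71.8
= (53.5 / 71.8) * 100
= 0.7451 * 100 = 74.51

74.51 %


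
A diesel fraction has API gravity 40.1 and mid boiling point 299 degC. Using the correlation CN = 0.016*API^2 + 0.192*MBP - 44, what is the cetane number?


CN = 0.016 * 40.1^2 + 0.192 * 299 - 44
CN = 25.72816 + 57.408 - 44 = 39.13616

39.13616


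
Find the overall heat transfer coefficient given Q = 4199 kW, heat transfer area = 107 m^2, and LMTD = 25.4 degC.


From Q = U*A*LMTD, U = Q / (A * LMTD)
U = 4199 / (107 * 25.4) = 4199 / 2717.8 = 1.545

1.545 kW/(m^2*K)


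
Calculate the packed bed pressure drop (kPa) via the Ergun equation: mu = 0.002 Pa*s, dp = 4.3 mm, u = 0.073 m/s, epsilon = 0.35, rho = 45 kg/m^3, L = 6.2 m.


dp = 4.3 mm = 0.0043 m
Viscous term = 150*0.002*0.073*(1-0.35)^2 / (0.0043^2*0.35^3) = 11671.6
Inertial term = 1.75*45*0.073^2*(1-0.35) / (0.0043*0.35^3) = 1479.58
dP/L = 11671.6 + 1479.58 = 13151.2 Pa/m
dP = 13151.2 * 6.2 / 1000 = 81.54 kPa

81.54 kPa


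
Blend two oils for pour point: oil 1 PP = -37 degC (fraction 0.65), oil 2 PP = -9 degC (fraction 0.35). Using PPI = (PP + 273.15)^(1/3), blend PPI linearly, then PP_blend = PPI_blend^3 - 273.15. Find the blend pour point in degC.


PPI_1 = (-37 + 273.15)^(1/3) = 6.181056
PPI_2 = (-9 + 273.15)^(1/3) = 6.416283
PPI_blend = 0.65 * 6.181056 + 0.35 * 6.416283 = 6.263385
PP_blend = 6.263385^3 - 273.15 = 245.7125 - 273.15 = -27.44

-27.44 degC


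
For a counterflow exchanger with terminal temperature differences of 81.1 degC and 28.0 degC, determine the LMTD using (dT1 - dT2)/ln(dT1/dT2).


LMTD = (dT1 - dT2) / ln(dT1/dT2)
= (81.1 - 28.0) / ln(81.1 / 28.0) = 53.1 / 1.06348 = 49.93

49.93 degC


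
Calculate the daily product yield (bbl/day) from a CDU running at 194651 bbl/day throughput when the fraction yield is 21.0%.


Crude throughput = 194651 bbl/day
Fraction yield = 21.0%
yield = throughput * fraction / 100
yield = 194651 * 21.0 / 100 = 40876.71

40876.71 bbl/day


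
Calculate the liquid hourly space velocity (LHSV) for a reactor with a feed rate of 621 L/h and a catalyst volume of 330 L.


LHSV = volumetric feed rate / catalyst volume
= 621 L/h / 330 L
= 1.882 h^-1

1.882 h^-1


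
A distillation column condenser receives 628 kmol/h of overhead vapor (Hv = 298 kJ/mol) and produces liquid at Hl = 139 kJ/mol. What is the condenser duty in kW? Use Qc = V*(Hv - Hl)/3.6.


Qc = 628 * (298 - 139) / 3.6 = 628 * 159 / 3.6 = 27740

27740 kW


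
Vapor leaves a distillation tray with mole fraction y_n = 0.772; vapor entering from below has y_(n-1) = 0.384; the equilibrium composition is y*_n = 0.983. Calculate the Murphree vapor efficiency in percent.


Murphree vapor efficiency: EMV = (y_n - y_(n-1)) / (y*_n - y_(n-1)) * 100
EMV = (0.772 - 0.384) / (0.983 - 0.384) * 100 = 0.388 / 0.599 * 100 = 64.77

64.77 %


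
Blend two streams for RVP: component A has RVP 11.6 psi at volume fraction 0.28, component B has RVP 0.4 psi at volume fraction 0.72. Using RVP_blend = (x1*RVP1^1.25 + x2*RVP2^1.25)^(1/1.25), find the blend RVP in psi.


Chevron index: RVP_blend = (sum xi*RVPi^1.25)^(1/1.25)
RVP^1.25 terms: 0.28 * 11.6^1.25 + 0.72 * 0.4^1.25 = 6.22323
RVP_blend = 6.22323^(1/1.25) = 4.317

4.317 psi


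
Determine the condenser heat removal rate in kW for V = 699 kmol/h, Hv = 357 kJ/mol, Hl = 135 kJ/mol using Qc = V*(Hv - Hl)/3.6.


Qc = 699 * (357 - 135) / 3.6 = 699 * 222 / 3.6 = 43100

43100 kW


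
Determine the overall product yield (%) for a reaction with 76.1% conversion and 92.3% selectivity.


Overall yield = conversion (%) * selectivity (%) / 100
Conversion = 76.1%, Selectivity = 92.3%
Y = 76.1 * 92.3 / 100
= 70.2403 %

70.2403 %


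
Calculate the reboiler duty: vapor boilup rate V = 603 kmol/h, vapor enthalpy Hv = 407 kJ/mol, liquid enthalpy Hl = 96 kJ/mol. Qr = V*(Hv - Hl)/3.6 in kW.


Qr = 603 * (407 - 96) / 3.6 = 603 * 311 / 3.6 = 52090

52090 kW


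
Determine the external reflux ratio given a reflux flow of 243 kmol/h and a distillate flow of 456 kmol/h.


Reflux ratio definition: R = L / D (liquid returned / distillate withdrawn)
L = 243 kmol/h, D = 456 kmol/h
R = 243 / 456 = 0.5329

0.5329
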